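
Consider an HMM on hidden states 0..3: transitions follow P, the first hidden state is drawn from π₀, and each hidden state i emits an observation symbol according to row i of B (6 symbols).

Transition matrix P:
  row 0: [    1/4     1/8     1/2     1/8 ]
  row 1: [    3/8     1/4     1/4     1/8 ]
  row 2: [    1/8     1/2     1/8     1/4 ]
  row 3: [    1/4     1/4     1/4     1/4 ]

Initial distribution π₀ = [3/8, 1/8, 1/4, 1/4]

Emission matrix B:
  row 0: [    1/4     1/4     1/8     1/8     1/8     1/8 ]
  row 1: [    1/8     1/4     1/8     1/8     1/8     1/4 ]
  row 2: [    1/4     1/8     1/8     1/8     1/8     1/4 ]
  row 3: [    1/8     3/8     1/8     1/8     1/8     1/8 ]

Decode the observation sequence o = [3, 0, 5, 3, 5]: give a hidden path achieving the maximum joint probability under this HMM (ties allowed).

path = [0, 2, 1, 0, 2]

t=0: δ = [4.688e-02, 1.562e-02, 3.125e-02, 3.125e-02]  (obs o_0=3)
t=1: δ = [2.930e-03, 1.953e-03, 5.859e-03, 9.766e-04]  ψ = [0, 2, 0, 2]  (obs o_1=0)
t=2: δ = [9.155e-05, 7.324e-04, 3.662e-04, 1.831e-04]  ψ = [0, 2, 0, 2]  (obs o_2=5)
t=3: δ = [3.433e-05, 2.289e-05, 2.289e-05, 1.144e-05]  ψ = [1, 1, 1, 1]  (obs o_3=3)
t=4: δ = [1.073e-06, 2.861e-06, 4.292e-06, 7.153e-07]  ψ = [0, 2, 0, 2]  (obs o_4=5)
backtrack: best end state = 2; path = [0, 2, 1, 0, 2]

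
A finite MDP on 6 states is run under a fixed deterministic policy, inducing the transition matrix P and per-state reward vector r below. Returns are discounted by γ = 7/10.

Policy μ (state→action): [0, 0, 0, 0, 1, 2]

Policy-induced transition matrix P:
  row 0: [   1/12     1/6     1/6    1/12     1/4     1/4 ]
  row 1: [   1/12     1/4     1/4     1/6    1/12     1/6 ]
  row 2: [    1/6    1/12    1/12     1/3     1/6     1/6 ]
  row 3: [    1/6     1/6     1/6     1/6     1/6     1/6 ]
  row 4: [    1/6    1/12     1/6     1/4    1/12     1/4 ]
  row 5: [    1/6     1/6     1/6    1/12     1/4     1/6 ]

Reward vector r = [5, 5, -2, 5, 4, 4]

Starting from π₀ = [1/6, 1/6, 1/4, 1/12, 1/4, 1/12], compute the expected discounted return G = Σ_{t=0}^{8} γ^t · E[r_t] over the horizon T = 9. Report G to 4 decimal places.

G = 10.6047

t=0: π = [0.1667, 0.1667, 0.2500, 0.0833, 0.2500, 0.0833], E[r] = 2.9167, γ^t·E[r] = 2.916667, running G = 2.916667
t=1: π = [0.1389, 0.1389, 0.1597, 0.2083, 0.1528, 0.2014], E[r] = 3.5278, γ^t·E[r] = 2.469444, running G = 5.386111
t=2: π = [0.1435, 0.1522, 0.1649, 0.1777, 0.1707, 0.1910], E[r] = 3.4838, γ^t·E[r] = 1.707060, running G = 7.093171
t=3: π = [0.1420, 0.1514, 0.1656, 0.1805, 0.1676, 0.1929], E[r] = 3.4803, γ^t·E[r] = 1.193735, running G = 8.286906
t=4: π = [0.1422, 0.1515, 0.1655, 0.1803, 0.1680, 0.1925], E[r] = 3.4812, γ^t·E[r] = 0.835829, running G = 9.122735
t=5: π = [0.1422, 0.1515, 0.1655, 0.1804, 0.1679, 0.1925], E[r] = 3.4810, γ^t·E[r] = 0.585057, running G = 9.707792
t=6: π = [0.1422, 0.1515, 0.1655, 0.1804, 0.1679, 0.1925], E[r] = 3.4811, γ^t·E[r] = 0.409542, running G = 10.117335
t=7: π = [0.1422, 0.1515, 0.1655, 0.1804, 0.1679, 0.1925], E[r] = 3.4810, γ^t·E[r] = 0.286679, running G = 10.404014
t=8: π = [0.1422, 0.1515, 0.1655, 0.1804, 0.1679, 0.1925], E[r] = 3.4810, γ^t·E[r] = 0.200675, running G = 10.604689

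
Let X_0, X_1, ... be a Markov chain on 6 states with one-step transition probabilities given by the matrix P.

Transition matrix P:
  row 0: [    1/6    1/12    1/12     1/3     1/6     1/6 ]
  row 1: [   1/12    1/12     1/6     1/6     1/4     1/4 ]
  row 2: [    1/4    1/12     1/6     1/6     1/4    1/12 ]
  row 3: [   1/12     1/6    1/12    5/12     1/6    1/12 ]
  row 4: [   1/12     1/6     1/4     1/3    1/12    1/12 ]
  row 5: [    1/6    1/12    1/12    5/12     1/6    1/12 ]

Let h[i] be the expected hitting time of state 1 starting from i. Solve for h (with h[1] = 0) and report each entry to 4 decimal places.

h = [7.9240, 0.0000, 8.0052, 7.2087, 7.3312, 7.8690]

First-step conditioning: h[1] = 0; for i ≠ 1, h[i] = 1 + Σ_k P[i][k]·h[k].
  h[0] = 1 + 1/6·h[0] + 1/12·h[2] + 1/3·h[3] + 1/6·h[4] + 1/6·h[5]
  h[2] = 1 + 1/4·h[0] + 1/6·h[2] + 1/6·h[3] + 1/4·h[4] + 1/12·h[5]
  h[3] = 1 + 1/12·h[0] + 1/12·h[2] + 5/12·h[3] + 1/6·h[4] + 1/12·h[5]
  h[4] = 1 + 1/12·h[0] + 1/4·h[2] + 1/3·h[3] + 1/12·h[4] + 1/12·h[5]
  h[5] = 1 + 1/6·h[0] + 1/12·h[2] + 5/12·h[3] + 1/6·h[4] + 1/12·h[5]
Solving the 5×5 linear system over states ≠ 1 gives exactly h = [60912/7687, 0, 61536/7687, 55413/7687, 56355/7687, 60489/7687] (h[1] = 0 is the target).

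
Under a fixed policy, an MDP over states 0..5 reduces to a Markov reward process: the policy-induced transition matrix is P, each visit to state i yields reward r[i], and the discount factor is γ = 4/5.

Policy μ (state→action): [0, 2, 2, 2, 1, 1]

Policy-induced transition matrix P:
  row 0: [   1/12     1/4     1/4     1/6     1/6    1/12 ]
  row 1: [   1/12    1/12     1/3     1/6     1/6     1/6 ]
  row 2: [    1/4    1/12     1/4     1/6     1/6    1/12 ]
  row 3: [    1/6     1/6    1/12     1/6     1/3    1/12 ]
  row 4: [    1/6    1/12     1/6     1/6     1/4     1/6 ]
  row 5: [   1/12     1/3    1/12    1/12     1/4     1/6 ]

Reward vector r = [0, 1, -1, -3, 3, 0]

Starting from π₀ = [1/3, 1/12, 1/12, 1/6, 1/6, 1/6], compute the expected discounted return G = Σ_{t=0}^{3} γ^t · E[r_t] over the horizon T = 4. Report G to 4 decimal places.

t=0: π = [0.3333, 0.0833, 0.0833, 0.1667, 0.1667, 0.1667], E[r] = 0.0000, γ^t·E[r] = 0.000000, running G = 0.000000
t=1: π = [0.1250, 0.1944, 0.1875, 0.1528, 0.2222, 0.1181], E[r] = 0.2153, γ^t·E[r] = 0.172222, running G = 0.172222
t=2: π = [0.1458, 0.1464, 0.2025, 0.1568, 0.2205, 0.1279], E[r] = 0.1348, γ^t·E[r] = 0.086296, running G = 0.258519
t=3: π = [0.1485, 0.1527, 0.1964, 0.1560, 0.2218, 0.1246], E[r] = 0.1538, γ^t·E[r] = 0.078741, running G = 0.337259

G = 0.3373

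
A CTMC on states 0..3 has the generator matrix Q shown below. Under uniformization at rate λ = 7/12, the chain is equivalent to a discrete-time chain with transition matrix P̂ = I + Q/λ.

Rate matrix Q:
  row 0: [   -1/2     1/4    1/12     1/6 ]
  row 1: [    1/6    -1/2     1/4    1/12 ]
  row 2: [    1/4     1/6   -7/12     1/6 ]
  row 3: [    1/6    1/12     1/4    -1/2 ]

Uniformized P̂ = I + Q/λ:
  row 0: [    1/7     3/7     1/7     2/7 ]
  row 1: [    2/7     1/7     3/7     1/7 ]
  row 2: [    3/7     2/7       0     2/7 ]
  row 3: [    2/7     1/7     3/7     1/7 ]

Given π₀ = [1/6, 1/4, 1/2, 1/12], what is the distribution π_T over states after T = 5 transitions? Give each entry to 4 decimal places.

π = [0.2806, 0.2575, 0.2444, 0.2175]

t=0: π = [0.1667, 0.2500, 0.5000, 0.0833]
t=1: π = [0.3333, 0.2619, 0.1667, 0.2381]
t=2: π = [0.2619, 0.2619, 0.2619, 0.2143]
t=3: π = [0.2857, 0.2551, 0.2415, 0.2177]
t=4: π = [0.2794, 0.2590, 0.2434, 0.2182]
t=5: π = [0.2806, 0.2575, 0.2444, 0.2175]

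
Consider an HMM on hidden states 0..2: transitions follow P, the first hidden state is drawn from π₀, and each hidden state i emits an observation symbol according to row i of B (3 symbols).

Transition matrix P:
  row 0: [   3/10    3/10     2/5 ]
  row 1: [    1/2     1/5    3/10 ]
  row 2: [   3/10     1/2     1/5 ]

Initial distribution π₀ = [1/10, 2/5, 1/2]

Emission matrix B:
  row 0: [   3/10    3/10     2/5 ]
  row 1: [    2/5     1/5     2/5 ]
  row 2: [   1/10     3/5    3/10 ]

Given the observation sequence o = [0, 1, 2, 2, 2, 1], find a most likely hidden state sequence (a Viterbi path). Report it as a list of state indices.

path = [1, 2, 1, 0, 0, 2]

t=0: δ = [3.000e-02, 1.600e-01, 5.000e-02]  (obs o_0=0)
t=1: δ = [2.400e-02, 6.400e-03, 2.880e-02]  ψ = [1, 1, 1]  (obs o_1=1)
t=2: δ = [3.456e-03, 5.760e-03, 2.880e-03]  ψ = [2, 2, 0]  (obs o_2=2)
t=3: δ = [1.152e-03, 5.760e-04, 5.184e-04]  ψ = [1, 2, 1]  (obs o_3=2)
t=4: δ = [1.382e-04, 1.382e-04, 1.382e-04]  ψ = [0, 0, 0]  (obs o_4=2)
t=5: δ = [2.074e-05, 1.382e-05, 3.318e-05]  ψ = [1, 2, 0]  (obs o_5=1)
backtrack: best end state = 2; path = [1, 2, 1, 0, 0, 2]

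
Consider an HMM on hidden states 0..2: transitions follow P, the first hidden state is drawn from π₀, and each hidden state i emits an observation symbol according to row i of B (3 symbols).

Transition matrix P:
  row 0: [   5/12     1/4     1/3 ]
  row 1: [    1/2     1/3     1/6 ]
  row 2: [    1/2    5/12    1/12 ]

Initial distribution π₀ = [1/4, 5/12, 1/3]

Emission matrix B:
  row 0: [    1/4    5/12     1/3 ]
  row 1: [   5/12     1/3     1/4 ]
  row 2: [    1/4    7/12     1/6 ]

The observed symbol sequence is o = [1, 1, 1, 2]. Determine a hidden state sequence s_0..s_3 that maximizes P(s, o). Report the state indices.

path = [2, 0, 2, 0]

t=0: δ = [1.042e-01, 1.389e-01, 1.944e-01]  (obs o_0=1)
t=1: δ = [4.051e-02, 2.701e-02, 2.025e-02]  ψ = [2, 2, 0]  (obs o_1=1)
t=2: δ = [7.033e-03, 3.376e-03, 7.877e-03]  ψ = [0, 0, 0]  (obs o_2=1)
t=3: δ = [1.313e-03, 8.205e-04, 3.907e-04]  ψ = [2, 2, 0]  (obs o_3=2)
backtrack: best end state = 0; path = [2, 0, 2, 0]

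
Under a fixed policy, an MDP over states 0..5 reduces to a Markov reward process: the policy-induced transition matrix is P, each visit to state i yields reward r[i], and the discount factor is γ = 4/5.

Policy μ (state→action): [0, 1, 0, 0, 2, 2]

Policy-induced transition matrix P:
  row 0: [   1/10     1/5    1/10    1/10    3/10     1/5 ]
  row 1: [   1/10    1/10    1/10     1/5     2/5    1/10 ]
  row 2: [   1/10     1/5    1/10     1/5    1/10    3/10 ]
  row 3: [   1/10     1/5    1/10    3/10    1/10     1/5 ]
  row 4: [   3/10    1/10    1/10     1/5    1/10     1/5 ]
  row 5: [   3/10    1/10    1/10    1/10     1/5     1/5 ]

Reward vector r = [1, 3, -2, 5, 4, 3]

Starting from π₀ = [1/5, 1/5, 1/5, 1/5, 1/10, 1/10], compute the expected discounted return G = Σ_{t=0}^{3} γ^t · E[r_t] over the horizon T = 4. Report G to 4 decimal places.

t=0: π = [0.2000, 0.2000, 0.2000, 0.2000, 0.1000, 0.1000], E[r] = 2.1000, γ^t·E[r] = 2.100000, running G = 2.100000
t=1: π = [0.1400, 0.1600, 0.1000, 0.1900, 0.2100, 0.2000], E[r] = 2.8100, γ^t·E[r] = 2.248000, running G = 4.348000
t=2: π = [0.1820, 0.1430, 0.1000, 0.1850, 0.1960, 0.1940], E[r] = 2.7020, γ^t·E[r] = 1.729280, running G = 6.077280
t=3: π = [0.1780, 0.1467, 0.1000, 0.1809, 0.1987, 0.1957], E[r] = 2.7045, γ^t·E[r] = 1.384704, running G = 7.461984

G = 7.4620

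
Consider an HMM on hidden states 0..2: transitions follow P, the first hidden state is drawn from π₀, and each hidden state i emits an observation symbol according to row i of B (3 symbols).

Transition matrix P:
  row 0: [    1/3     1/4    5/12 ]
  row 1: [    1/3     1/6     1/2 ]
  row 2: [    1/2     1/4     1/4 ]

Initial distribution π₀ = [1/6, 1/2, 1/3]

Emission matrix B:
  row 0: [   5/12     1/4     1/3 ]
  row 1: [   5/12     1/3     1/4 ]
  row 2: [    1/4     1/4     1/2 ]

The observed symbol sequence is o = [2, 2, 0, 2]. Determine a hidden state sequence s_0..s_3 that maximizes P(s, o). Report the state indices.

t=0: δ = [5.556e-02, 1.250e-01, 1.667e-01]  (obs o_0=2)
t=1: δ = [2.778e-02, 1.042e-02, 3.125e-02]  ψ = [2, 2, 1]  (obs o_1=2)
t=2: δ = [6.510e-03, 3.255e-03, 2.894e-03]  ψ = [2, 2, 0]  (obs o_2=0)
t=3: δ = [7.234e-04, 4.069e-04, 1.356e-03]  ψ = [0, 0, 0]  (obs o_3=2)
backtrack: best end state = 2; path = [1, 2, 0, 2]

path = [1, 2, 0, 2]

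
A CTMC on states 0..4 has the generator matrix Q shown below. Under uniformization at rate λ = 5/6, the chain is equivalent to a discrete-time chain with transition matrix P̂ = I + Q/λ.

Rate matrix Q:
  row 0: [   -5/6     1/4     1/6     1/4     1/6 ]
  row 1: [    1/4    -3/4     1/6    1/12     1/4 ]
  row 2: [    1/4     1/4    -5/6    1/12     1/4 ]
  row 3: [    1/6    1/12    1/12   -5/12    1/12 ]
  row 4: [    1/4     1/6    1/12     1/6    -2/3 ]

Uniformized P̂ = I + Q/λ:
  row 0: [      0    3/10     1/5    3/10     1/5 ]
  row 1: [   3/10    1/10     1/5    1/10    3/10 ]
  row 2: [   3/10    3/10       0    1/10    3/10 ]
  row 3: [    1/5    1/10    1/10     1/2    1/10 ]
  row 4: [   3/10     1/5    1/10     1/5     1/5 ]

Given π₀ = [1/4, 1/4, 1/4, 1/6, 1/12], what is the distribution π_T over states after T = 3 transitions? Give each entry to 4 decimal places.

t=0: π = [0.2500, 0.2500, 0.2500, 0.1667, 0.0833]
t=1: π = [0.2083, 0.2083, 0.1250, 0.2250, 0.2333]
t=2: π = [0.2150, 0.1900, 0.1292, 0.2550, 0.2108]
t=3: π = [0.2100, 0.1899, 0.1276, 0.2661, 0.2064]

π = [0.2100, 0.1899, 0.1276, 0.2661, 0.2064]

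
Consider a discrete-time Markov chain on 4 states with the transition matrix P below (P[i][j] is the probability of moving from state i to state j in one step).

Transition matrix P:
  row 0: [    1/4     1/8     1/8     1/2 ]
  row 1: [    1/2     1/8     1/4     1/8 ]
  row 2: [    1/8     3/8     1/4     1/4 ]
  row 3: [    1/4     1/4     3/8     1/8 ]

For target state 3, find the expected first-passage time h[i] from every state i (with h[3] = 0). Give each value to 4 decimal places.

First-step conditioning: h[3] = 0; for i ≠ 3, h[i] = 1 + Σ_k P[i][k]·h[k].
  h[0] = 1 + 1/4·h[0] + 1/8·h[1] + 1/8·h[2]
  h[1] = 1 + 1/2·h[0] + 1/8·h[1] + 1/4·h[2]
  h[2] = 1 + 1/8·h[0] + 3/8·h[1] + 1/4·h[2]
Solving the 3×3 linear system over states ≠ 3 gives exactly h = [48/19, 616/171, 32/9, 0] (h[3] = 0 is the target).

h = [2.5263, 3.6023, 3.5556, 0.0000]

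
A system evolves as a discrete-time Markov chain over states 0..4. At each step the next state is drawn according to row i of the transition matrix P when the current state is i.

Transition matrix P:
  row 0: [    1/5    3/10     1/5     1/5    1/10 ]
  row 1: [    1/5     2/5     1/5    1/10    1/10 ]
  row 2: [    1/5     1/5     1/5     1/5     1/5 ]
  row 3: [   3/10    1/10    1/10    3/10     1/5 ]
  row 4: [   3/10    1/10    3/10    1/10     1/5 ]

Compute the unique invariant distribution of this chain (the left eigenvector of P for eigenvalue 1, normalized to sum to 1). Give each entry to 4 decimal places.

π = [0.2332, 0.2377, 0.1974, 0.1788, 0.1529]

Balance equations π_j = Σ_i π_i·P[i][j]:
  π_0 = 1/5·π_0 + 1/5·π_1 + 1/5·π_2 + 3/10·π_3 + 3/10·π_4
  π_1 = 3/10·π_0 + 2/5·π_1 + 1/5·π_2 + 1/10·π_3 + 1/10·π_4
  π_2 = 1/5·π_0 + 1/5·π_1 + 1/5·π_2 + 1/10·π_3 + 3/10·π_4
  π_3 = 1/5·π_0 + 1/10·π_1 + 1/5·π_2 + 3/10·π_3 + 1/10·π_4
  normalize: π_0 + π_1 + π_2 + π_3 + π_4 = 1
Solving the linear system gives exactly π = [828/3551, 844/3551, 701/3551, 635/3551, 543/3551].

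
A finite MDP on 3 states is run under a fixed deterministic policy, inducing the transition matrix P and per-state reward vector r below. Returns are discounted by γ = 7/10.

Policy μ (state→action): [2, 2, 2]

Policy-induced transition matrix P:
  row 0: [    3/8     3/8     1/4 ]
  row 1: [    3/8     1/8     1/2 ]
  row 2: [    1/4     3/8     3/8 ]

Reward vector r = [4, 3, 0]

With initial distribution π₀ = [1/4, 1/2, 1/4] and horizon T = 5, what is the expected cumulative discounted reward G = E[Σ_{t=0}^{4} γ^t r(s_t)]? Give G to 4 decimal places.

t=0: π = [0.2500, 0.5000, 0.2500], E[r] = 2.5000, γ^t·E[r] = 2.500000, running G = 2.500000
t=1: π = [0.3438, 0.2500, 0.4063], E[r] = 2.1250, γ^t·E[r] = 1.487500, running G = 3.987500
t=2: π = [0.3242, 0.3125, 0.3633], E[r] = 2.2344, γ^t·E[r] = 1.094844, running G = 5.082344
t=3: π = [0.3296, 0.2969, 0.3735], E[r] = 2.2090, γ^t·E[r] = 0.757682, running G = 5.840025
t=4: π = [0.3283, 0.3008, 0.3709], E[r] = 2.2156, γ^t·E[r] = 0.531960, running G = 6.371985

G = 6.3720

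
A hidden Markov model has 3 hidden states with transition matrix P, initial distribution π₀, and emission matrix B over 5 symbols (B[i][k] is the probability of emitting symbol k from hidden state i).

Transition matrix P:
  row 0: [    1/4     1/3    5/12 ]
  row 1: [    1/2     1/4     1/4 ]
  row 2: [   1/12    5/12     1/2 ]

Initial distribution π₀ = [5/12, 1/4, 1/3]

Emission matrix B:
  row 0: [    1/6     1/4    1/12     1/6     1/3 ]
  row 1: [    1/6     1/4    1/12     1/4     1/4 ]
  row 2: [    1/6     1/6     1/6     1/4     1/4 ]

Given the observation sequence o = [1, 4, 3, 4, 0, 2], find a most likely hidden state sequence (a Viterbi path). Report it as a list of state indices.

path = [0, 2, 2, 2, 2, 2]

t=0: δ = [1.042e-01, 6.250e-02, 5.556e-02]  (obs o_0=1)
t=1: δ = [1.042e-02, 8.681e-03, 1.085e-02]  ψ = [1, 0, 0]  (obs o_1=4)
t=2: δ = [7.234e-04, 1.130e-03, 1.356e-03]  ψ = [1, 2, 2]  (obs o_2=3)
t=3: δ = [1.884e-04, 1.413e-04, 1.695e-04]  ψ = [1, 2, 2]  (obs o_3=4)
t=4: δ = [1.177e-05, 1.177e-05, 1.413e-05]  ψ = [1, 2, 2]  (obs o_4=0)
t=5: δ = [4.906e-07, 4.906e-07, 1.177e-06]  ψ = [1, 2, 2]  (obs o_5=2)
backtrack: best end state = 2; path = [0, 2, 2, 2, 2, 2]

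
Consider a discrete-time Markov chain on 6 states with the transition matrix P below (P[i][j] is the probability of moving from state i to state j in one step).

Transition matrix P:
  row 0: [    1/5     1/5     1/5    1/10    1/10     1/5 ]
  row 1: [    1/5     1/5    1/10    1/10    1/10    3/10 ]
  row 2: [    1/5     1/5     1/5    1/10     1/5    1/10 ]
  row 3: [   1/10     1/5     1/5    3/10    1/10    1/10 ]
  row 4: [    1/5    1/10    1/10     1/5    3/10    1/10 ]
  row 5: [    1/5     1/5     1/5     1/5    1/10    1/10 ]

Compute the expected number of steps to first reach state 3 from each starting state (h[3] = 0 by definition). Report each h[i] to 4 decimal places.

h = [7.5982, 7.5307, 7.5820, 0.0000, 6.7452, 6.9074]

First-step conditioning: h[3] = 0; for i ≠ 3, h[i] = 1 + Σ_k P[i][k]·h[k].
  h[0] = 1 + 1/5·h[0] + 1/5·h[1] + 1/5·h[2] + 1/10·h[4] + 1/5·h[5]
  h[1] = 1 + 1/5·h[0] + 1/5·h[1] + 1/10·h[2] + 1/10·h[4] + 3/10·h[5]
  h[2] = 1 + 1/5·h[0] + 1/5·h[1] + 1/5·h[2] + 1/5·h[4] + 1/10·h[5]
  h[4] = 1 + 1/5·h[0] + 1/10·h[1] + 1/10·h[2] + 3/10·h[4] + 1/10·h[5]
  h[5] = 1 + 1/5·h[0] + 1/5·h[1] + 1/5·h[2] + 1/10·h[4] + 1/10·h[5]
Solving the 5×5 linear system over states ≠ 3 gives exactly h = [44495/5856, 3675/488, 925/122, 0, 9875/1464, 20225/2928] (h[3] = 0 is the target).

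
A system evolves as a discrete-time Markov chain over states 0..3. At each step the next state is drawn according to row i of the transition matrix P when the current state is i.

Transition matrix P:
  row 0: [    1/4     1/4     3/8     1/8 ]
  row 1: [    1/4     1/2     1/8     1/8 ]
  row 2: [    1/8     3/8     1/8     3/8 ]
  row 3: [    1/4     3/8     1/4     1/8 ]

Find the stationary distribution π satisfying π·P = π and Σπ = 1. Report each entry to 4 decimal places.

Balance equations π_j = Σ_i π_i·P[i][j]:
  π_0 = 1/4·π_0 + 1/4·π_1 + 1/8·π_2 + 1/4·π_3
  π_1 = 1/4·π_0 + 1/2·π_1 + 3/8·π_2 + 3/8·π_3
  π_2 = 3/8·π_0 + 1/8·π_1 + 1/8·π_2 + 1/4·π_3
  normalize: π_0 + π_1 + π_2 + π_3 = 1
Solving the linear system gives exactly π = [115/512, 203/512, 13/64, 45/256].

π = [0.2246, 0.3965, 0.2031, 0.1758]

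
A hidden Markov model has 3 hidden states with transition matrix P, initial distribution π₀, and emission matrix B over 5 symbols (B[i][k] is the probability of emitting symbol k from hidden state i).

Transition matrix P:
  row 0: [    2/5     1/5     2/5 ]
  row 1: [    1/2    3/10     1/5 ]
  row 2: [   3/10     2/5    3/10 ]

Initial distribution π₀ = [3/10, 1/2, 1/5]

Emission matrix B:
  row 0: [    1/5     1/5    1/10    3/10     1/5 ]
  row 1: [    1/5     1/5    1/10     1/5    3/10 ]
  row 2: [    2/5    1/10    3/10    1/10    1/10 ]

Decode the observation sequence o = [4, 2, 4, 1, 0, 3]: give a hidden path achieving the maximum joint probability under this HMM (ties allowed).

path = [1, 2, 1, 0, 2, 0]

t=0: δ = [6.000e-02, 1.500e-01, 2.000e-02]  (obs o_0=4)
t=1: δ = [7.500e-03, 4.500e-03, 9.000e-03]  ψ = [1, 1, 1]  (obs o_1=2)
t=2: δ = [6.000e-04, 1.080e-03, 3.000e-04]  ψ = [0, 2, 0]  (obs o_2=4)
t=3: δ = [1.080e-04, 6.480e-05, 2.400e-05]  ψ = [1, 1, 0]  (obs o_3=1)
t=4: δ = [8.640e-06, 4.320e-06, 1.728e-05]  ψ = [0, 0, 0]  (obs o_4=0)
t=5: δ = [1.555e-06, 1.382e-06, 5.184e-07]  ψ = [2, 2, 2]  (obs o_5=3)
backtrack: best end state = 0; path = [1, 2, 1, 0, 2, 0]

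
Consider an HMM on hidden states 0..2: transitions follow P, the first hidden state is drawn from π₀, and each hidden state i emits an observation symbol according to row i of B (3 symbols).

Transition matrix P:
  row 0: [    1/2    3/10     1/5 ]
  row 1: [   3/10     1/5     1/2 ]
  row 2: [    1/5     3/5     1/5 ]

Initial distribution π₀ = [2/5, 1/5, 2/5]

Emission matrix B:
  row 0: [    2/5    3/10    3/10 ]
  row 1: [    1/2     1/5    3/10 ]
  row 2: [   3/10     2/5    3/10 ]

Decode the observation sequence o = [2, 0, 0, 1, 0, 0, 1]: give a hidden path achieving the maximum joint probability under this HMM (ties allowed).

path = [2, 1, 2, 1, 2, 1, 2]

t=0: δ = [1.200e-01, 6.000e-02, 1.200e-01]  (obs o_0=2)
t=1: δ = [2.400e-02, 3.600e-02, 9.000e-03]  ψ = [0, 2, 1]  (obs o_1=0)
t=2: δ = [4.800e-03, 3.600e-03, 5.400e-03]  ψ = [0, 0, 1]  (obs o_2=0)
t=3: δ = [7.200e-04, 6.480e-04, 7.200e-04]  ψ = [0, 2, 1]  (obs o_3=1)
t=4: δ = [1.440e-04, 2.160e-04, 9.720e-05]  ψ = [0, 2, 1]  (obs o_4=0)
t=5: δ = [2.880e-05, 2.916e-05, 3.240e-05]  ψ = [0, 2, 1]  (obs o_5=0)
t=6: δ = [4.320e-06, 3.888e-06, 5.832e-06]  ψ = [0, 2, 1]  (obs o_6=1)
backtrack: best end state = 2; path = [2, 1, 2, 1, 2, 1, 2]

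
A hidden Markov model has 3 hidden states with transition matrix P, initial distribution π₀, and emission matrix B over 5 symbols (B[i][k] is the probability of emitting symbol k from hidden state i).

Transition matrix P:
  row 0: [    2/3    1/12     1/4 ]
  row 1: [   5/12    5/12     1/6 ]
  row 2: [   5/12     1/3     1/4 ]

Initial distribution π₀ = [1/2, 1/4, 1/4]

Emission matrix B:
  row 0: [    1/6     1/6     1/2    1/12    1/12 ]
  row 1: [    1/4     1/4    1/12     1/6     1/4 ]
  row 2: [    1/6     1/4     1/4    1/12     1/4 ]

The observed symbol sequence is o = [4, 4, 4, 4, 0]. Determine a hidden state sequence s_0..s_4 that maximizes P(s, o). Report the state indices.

t=0: δ = [4.167e-02, 6.250e-02, 6.250e-02]  (obs o_0=4)
t=1: δ = [2.315e-03, 6.510e-03, 3.906e-03]  ψ = [0, 1, 2]  (obs o_1=4)
t=2: δ = [2.261e-04, 6.782e-04, 2.713e-04]  ψ = [1, 1, 1]  (obs o_2=4)
t=3: δ = [2.355e-05, 7.064e-05, 2.826e-05]  ψ = [1, 1, 1]  (obs o_3=4)
t=4: δ = [4.906e-06, 7.359e-06, 1.962e-06]  ψ = [1, 1, 1]  (obs o_4=0)
backtrack: best end state = 1; path = [1, 1, 1, 1, 1]

path = [1, 1, 1, 1, 1]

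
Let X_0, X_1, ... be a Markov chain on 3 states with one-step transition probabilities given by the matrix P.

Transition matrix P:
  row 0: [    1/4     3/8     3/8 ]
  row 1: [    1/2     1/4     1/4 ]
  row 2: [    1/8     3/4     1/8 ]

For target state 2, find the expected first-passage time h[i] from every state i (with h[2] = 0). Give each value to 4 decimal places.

h = [3.0000, 3.3333, 0.0000]

First-step conditioning: h[2] = 0; for i ≠ 2, h[i] = 1 + Σ_k P[i][k]·h[k].
  h[0] = 1 + 1/4·h[0] + 3/8·h[1]
  h[1] = 1 + 1/2·h[0] + 1/4·h[1]
Solving the 2×2 linear system over states ≠ 2 gives exactly h = [3, 10/3, 0] (h[2] = 0 is the target).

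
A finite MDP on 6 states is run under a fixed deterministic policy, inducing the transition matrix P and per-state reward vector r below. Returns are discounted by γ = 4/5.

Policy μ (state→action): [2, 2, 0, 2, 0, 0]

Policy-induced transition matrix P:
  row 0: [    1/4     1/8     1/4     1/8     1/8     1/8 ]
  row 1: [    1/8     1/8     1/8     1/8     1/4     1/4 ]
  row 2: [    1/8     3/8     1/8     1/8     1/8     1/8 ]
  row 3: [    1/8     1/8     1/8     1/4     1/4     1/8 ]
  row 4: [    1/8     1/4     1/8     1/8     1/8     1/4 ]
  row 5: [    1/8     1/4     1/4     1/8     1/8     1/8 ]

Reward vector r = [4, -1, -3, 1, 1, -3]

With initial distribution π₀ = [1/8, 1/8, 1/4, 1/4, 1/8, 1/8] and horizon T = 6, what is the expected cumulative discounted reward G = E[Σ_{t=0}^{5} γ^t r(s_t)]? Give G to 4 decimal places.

G = -1.2153

t=0: π = [0.1250, 0.1250, 0.2500, 0.2500, 0.1250, 0.1250], E[r] = -0.3750, γ^t·E[r] = -0.375000, running G = -0.375000
t=1: π = [0.1406, 0.2188, 0.1563, 0.1563, 0.1719, 0.1563], E[r] = -0.2656, γ^t·E[r] = -0.212500, running G = -0.587500
t=2: π = [0.1426, 0.2051, 0.1621, 0.1445, 0.1719, 0.1738], E[r] = -0.3262, γ^t·E[r] = -0.208750, running G = -0.796250
t=3: π = [0.1428, 0.2087, 0.1646, 0.1431, 0.1687, 0.1721], E[r] = -0.3357, γ^t·E[r] = -0.171875, running G = -0.968125
t=4: π = [0.1429, 0.2087, 0.1644, 0.1429, 0.1690, 0.1722], E[r] = -0.3351, γ^t·E[r] = -0.137263, running G = -1.105388
t=5: π = [0.1429, 0.2087, 0.1644, 0.1429, 0.1690, 0.1722], E[r] = -0.3353, γ^t·E[r] = -0.109864, running G = -1.215251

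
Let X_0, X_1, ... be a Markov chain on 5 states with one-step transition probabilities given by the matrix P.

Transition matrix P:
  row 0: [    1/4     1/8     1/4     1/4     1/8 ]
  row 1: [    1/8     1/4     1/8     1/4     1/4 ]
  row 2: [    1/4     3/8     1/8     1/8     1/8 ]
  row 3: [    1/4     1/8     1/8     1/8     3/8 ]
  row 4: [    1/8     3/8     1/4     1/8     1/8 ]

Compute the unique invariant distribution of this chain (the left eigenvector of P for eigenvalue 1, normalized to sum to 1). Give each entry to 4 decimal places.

Balance equations π_j = Σ_i π_i·P[i][j]:
  π_0 = 1/4·π_0 + 1/8·π_1 + 1/4·π_2 + 1/4·π_3 + 1/8·π_4
  π_1 = 1/8·π_0 + 1/4·π_1 + 3/8·π_2 + 1/8·π_3 + 3/8·π_4
  π_2 = 1/4·π_0 + 1/8·π_1 + 1/8·π_2 + 1/8·π_3 + 1/4·π_4
  π_3 = 1/4·π_0 + 1/4·π_1 + 1/8·π_2 + 1/8·π_3 + 1/8·π_4
  normalize: π_0 + π_1 + π_2 + π_3 + π_4 = 1
Solving the linear system gives exactly π = [6/31, 287/1147, 200/1147, 207/1147, 231/1147].

π = [0.1935, 0.2502, 0.1744, 0.1805, 0.2014]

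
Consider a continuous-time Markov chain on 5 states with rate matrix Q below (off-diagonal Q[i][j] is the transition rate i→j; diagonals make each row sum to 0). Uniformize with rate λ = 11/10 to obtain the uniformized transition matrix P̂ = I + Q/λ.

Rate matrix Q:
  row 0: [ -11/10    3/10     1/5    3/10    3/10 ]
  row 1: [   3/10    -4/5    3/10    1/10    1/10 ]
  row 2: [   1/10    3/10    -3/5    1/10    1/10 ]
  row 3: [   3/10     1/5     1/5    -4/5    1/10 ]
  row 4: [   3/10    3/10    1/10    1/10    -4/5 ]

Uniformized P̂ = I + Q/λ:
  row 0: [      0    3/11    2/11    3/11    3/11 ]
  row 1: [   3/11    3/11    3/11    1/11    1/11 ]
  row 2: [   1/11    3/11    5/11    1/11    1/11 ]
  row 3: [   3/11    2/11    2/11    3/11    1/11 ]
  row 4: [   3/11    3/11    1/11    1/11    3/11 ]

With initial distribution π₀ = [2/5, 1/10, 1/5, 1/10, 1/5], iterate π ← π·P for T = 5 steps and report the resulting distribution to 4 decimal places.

π = [0.1765, 0.2591, 0.2632, 0.1506, 0.1507]

t=0: π = [0.4000, 0.1000, 0.2000, 0.1000, 0.2000]
t=1: π = [0.1273, 0.2636, 0.2273, 0.1818, 0.2000]
t=2: π = [0.1967, 0.2562, 0.2496, 0.1471, 0.1504]
t=3: π = [0.1737, 0.2594, 0.2595, 0.1534, 0.1540]
t=4: π = [0.1782, 0.2588, 0.2622, 0.1504, 0.1505]
t=5: π = [0.1765, 0.2591, 0.2632, 0.1506, 0.1507]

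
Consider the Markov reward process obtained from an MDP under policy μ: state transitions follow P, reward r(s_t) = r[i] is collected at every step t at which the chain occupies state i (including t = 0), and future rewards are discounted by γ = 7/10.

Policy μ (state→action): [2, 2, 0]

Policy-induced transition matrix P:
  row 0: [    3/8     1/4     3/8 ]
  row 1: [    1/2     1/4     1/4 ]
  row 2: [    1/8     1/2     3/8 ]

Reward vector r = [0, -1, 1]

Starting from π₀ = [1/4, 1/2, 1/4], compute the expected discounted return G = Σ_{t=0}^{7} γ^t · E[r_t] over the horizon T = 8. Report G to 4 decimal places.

G = -0.2462

t=0: π = [0.2500, 0.5000, 0.2500], E[r] = -0.2500, γ^t·E[r] = -0.250000, running G = -0.250000
t=1: π = [0.3750, 0.3125, 0.3125], E[r] = 0.0000, γ^t·E[r] = 0.000000, running G = -0.250000
t=2: π = [0.3359, 0.3281, 0.3359], E[r] = 0.0078, γ^t·E[r] = 0.003828, running G = -0.246172
t=3: π = [0.3320, 0.3340, 0.3340], E[r] = 0.0000, γ^t·E[r] = 0.000000, running G = -0.246172
t=4: π = [0.3333, 0.3335, 0.3333], E[r] = -0.0002, γ^t·E[r] = -0.000059, running G = -0.246230
t=5: π = [0.3334, 0.3333, 0.3333], E[r] = 0.0000, γ^t·E[r] = 0.000000, running G = -0.246230
t=6: π = [0.3333, 0.3333, 0.3333], E[r] = 0.0000, γ^t·E[r] = 0.000001, running G = -0.246230
t=7: π = [0.3333, 0.3333, 0.3333], E[r] = 0.0000, γ^t·E[r] = 0.000000, running G = -0.246230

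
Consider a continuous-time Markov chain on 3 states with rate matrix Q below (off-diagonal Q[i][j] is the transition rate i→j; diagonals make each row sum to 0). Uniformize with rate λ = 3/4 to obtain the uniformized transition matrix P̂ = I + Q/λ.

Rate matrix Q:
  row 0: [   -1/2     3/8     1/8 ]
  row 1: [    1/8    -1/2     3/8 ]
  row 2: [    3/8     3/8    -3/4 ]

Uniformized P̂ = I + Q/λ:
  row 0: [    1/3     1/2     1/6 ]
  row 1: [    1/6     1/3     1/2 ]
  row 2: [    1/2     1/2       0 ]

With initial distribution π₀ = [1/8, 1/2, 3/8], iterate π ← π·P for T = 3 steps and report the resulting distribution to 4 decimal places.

π = [0.3050, 0.4282, 0.2668]

t=0: π = [0.1250, 0.5000, 0.3750]
t=1: π = [0.3125, 0.4167, 0.2708]
t=2: π = [0.3090, 0.4306, 0.2604]
t=3: π = [0.3050, 0.4282, 0.2668]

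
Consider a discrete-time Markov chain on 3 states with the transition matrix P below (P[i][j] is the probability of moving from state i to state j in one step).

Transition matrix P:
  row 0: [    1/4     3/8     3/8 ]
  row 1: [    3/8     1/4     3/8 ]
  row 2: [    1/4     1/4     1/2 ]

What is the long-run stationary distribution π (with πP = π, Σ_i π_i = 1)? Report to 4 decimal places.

π = [0.2857, 0.2857, 0.4286]

Balance equations π_j = Σ_i π_i·P[i][j]:
  π_0 = 1/4·π_0 + 3/8·π_1 + 1/4·π_2
  π_1 = 3/8·π_0 + 1/4·π_1 + 1/4·π_2
  normalize: π_0 + π_1 + π_2 = 1
Solving the linear system gives exactly π = [2/7, 2/7, 3/7].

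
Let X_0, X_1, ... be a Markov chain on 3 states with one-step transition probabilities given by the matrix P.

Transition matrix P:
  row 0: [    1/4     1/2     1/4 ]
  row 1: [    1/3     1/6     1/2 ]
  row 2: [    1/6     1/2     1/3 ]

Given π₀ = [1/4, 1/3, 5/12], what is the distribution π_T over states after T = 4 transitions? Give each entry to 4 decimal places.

π = [0.2502, 0.3745, 0.3753]

t=0: π = [0.2500, 0.3333, 0.4167]
t=1: π = [0.2431, 0.3889, 0.3681]
t=2: π = [0.2517, 0.3704, 0.3779]
t=3: π = [0.2494, 0.3765, 0.3741]
t=4: π = [0.2502, 0.3745, 0.3753]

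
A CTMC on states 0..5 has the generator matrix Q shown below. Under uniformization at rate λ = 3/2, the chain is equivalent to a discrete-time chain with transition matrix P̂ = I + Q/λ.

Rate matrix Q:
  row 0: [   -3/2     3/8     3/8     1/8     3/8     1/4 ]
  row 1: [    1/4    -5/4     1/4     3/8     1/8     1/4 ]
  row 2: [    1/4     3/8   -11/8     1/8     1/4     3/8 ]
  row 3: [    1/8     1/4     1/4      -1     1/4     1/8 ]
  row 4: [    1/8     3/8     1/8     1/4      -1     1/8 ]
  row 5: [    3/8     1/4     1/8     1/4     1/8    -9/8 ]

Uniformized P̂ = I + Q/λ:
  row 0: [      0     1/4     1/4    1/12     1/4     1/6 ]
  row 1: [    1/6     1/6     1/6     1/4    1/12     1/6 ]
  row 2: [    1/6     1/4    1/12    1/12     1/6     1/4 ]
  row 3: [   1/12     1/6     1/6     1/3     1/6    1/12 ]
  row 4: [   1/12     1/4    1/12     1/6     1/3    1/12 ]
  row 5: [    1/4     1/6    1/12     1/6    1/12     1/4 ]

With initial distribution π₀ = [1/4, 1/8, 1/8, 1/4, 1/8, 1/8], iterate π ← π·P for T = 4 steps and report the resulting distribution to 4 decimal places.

t=0: π = [0.2500, 0.1250, 0.1250, 0.2500, 0.1250, 0.1250]
t=1: π = [0.1042, 0.2083, 0.1563, 0.1875, 0.1875, 0.1563]
t=2: π = [0.1311, 0.2040, 0.1337, 0.1936, 0.1762, 0.1615]
t=3: π = [0.1275, 0.2034, 0.1383, 0.1939, 0.1765, 0.1604]
t=4: π = [0.1279, 0.2035, 0.1377, 0.1938, 0.1764, 0.1607]

π = [0.1279, 0.2035, 0.1377, 0.1938, 0.1764, 0.1607]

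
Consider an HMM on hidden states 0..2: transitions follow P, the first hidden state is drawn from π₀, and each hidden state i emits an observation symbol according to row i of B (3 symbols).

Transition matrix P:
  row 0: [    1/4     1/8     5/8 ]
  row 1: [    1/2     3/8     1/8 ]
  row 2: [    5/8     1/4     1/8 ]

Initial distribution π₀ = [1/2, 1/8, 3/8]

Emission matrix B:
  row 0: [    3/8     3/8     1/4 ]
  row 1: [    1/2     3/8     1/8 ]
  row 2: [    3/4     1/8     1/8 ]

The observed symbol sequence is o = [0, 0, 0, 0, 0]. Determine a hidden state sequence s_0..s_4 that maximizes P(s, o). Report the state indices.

path = [2, 0, 2, 0, 2]

t=0: δ = [1.875e-01, 6.250e-02, 2.812e-01]  (obs o_0=0)
t=1: δ = [6.592e-02, 3.516e-02, 8.789e-02]  ψ = [2, 2, 0]  (obs o_1=0)
t=2: δ = [2.060e-02, 1.099e-02, 3.090e-02]  ψ = [2, 2, 0]  (obs o_2=0)
t=3: δ = [7.242e-03, 3.862e-03, 9.656e-03]  ψ = [2, 2, 0]  (obs o_3=0)
t=4: δ = [2.263e-03, 1.207e-03, 3.395e-03]  ψ = [2, 2, 0]  (obs o_4=0)
backtrack: best end state = 2; path = [2, 0, 2, 0, 2]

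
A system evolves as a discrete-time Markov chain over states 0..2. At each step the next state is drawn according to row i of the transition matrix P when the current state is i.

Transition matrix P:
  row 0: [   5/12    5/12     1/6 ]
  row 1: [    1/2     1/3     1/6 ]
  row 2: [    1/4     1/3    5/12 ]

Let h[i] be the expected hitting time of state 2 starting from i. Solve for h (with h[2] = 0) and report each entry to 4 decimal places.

h = [6.0000, 6.0000, 0.0000]

First-step conditioning: h[2] = 0; for i ≠ 2, h[i] = 1 + Σ_k P[i][k]·h[k].
  h[0] = 1 + 5/12·h[0] + 5/12·h[1]
  h[1] = 1 + 1/2·h[0] + 1/3·h[1]
Solving the 2×2 linear system over states ≠ 2 gives exactly h = [6, 6, 0] (h[2] = 0 is the target).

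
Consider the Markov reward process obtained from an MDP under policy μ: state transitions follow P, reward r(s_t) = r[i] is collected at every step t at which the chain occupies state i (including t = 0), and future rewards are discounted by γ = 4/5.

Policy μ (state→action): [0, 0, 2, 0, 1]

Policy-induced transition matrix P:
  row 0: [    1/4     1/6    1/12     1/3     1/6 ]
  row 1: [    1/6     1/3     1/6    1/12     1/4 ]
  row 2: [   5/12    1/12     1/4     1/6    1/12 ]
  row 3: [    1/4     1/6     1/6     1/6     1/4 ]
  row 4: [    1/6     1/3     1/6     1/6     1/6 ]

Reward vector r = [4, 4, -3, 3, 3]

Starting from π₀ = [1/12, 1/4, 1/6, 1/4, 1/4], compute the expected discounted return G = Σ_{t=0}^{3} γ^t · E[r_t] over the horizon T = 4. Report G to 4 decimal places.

G = 7.1592

t=0: π = [0.0833, 0.2500, 0.1667, 0.2500, 0.2500], E[r] = 2.3333, γ^t·E[r] = 2.333333, running G = 2.333333
t=1: π = [0.2361, 0.2361, 0.1736, 0.1597, 0.1944], E[r] = 2.4306, γ^t·E[r] = 1.944444, running G = 4.277778
t=2: π = [0.2431, 0.2240, 0.1615, 0.1863, 0.1852], E[r] = 2.4983, γ^t·E[r] = 1.598889, running G = 5.876667
t=3: π = [0.2428, 0.2214, 0.1599, 0.1885, 0.1874], E[r] = 2.5050, γ^t·E[r] = 1.282568, running G = 7.159235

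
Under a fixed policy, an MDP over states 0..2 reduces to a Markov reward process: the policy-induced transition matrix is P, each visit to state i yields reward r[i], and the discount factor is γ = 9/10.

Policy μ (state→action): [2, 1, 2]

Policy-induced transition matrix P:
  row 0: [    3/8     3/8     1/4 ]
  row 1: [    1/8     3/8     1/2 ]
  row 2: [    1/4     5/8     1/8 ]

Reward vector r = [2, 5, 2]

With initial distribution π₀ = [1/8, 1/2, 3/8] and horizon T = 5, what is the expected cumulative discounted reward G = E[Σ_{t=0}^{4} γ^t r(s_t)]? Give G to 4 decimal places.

G = 13.9622

t=0: π = [0.1250, 0.5000, 0.3750], E[r] = 3.5000, γ^t·E[r] = 3.500000, running G = 3.500000
t=1: π = [0.2031, 0.4688, 0.3281], E[r] = 3.4063, γ^t·E[r] = 3.065625, running G = 6.565625
t=2: π = [0.2168, 0.4570, 0.3262], E[r] = 3.3711, γ^t·E[r] = 2.730586, running G = 9.296211
t=3: π = [0.2200, 0.4565, 0.3235], E[r] = 3.3696, γ^t·E[r] = 2.456459, running G = 11.752670
t=4: π = [0.2204, 0.4559, 0.3237], E[r] = 3.3676, γ^t·E[r] = 2.209492, running G = 13.962162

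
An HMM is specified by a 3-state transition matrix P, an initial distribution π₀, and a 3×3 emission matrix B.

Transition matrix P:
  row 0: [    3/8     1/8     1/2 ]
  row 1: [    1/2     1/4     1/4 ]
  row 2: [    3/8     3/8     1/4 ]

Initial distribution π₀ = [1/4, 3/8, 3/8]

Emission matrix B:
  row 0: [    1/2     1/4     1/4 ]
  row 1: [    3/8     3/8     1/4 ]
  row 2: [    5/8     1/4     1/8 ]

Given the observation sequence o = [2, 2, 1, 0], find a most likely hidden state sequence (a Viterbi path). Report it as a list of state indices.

t=0: δ = [6.250e-02, 9.375e-02, 4.688e-02]  (obs o_0=2)
t=1: δ = [1.172e-02, 5.859e-03, 3.906e-03]  ψ = [1, 1, 0]  (obs o_1=2)
t=2: δ = [1.099e-03, 5.493e-04, 1.465e-03]  ψ = [0, 0, 0]  (obs o_2=1)
t=3: δ = [2.747e-04, 2.060e-04, 3.433e-04]  ψ = [2, 2, 0]  (obs o_3=0)
backtrack: best end state = 2; path = [1, 0, 0, 2]

path = [1, 0, 0, 2]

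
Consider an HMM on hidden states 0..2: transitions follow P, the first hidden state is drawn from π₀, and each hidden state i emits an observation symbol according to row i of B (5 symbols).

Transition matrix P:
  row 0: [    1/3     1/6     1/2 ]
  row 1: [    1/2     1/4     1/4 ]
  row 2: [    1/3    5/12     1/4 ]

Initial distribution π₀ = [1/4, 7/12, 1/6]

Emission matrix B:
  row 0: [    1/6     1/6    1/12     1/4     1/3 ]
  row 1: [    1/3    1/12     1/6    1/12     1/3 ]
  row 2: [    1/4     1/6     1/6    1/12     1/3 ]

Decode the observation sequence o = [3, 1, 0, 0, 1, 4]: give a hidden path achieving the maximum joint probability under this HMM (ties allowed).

path = [1, 0, 2, 1, 0, 2]

t=0: δ = [6.250e-02, 4.861e-02, 1.389e-02]  (obs o_0=3)
t=1: δ = [4.051e-03, 1.013e-03, 5.208e-03]  ψ = [1, 1, 0]  (obs o_1=1)
t=2: δ = [2.894e-04, 7.234e-04, 5.064e-04]  ψ = [2, 2, 0]  (obs o_2=0)
t=3: δ = [6.028e-05, 7.033e-05, 4.521e-05]  ψ = [1, 2, 1]  (obs o_3=0)
t=4: δ = [5.861e-06, 1.570e-06, 5.023e-06]  ψ = [1, 2, 0]  (obs o_4=1)
t=5: δ = [6.512e-07, 6.977e-07, 9.768e-07]  ψ = [0, 2, 0]  (obs o_5=4)
backtrack: best end state = 2; path = [1, 0, 2, 1, 0, 2]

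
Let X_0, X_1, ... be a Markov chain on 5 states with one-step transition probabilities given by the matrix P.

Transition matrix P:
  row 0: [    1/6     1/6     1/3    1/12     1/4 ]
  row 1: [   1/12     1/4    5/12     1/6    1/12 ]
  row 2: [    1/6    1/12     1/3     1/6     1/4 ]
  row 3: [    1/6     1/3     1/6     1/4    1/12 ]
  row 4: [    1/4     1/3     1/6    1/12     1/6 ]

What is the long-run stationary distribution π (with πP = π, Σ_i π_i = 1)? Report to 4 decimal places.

π = [0.1634, 0.2140, 0.2969, 0.1511, 0.1746]

Balance equations π_j = Σ_i π_i·P[i][j]:
  π_0 = 1/6·π_0 + 1/12·π_1 + 1/6·π_2 + 1/6·π_3 + 1/4·π_4
  π_1 = 1/6·π_0 + 1/4·π_1 + 1/12·π_2 + 1/3·π_3 + 1/3·π_4
  π_2 = 1/3·π_0 + 5/12·π_1 + 1/3·π_2 + 1/6·π_3 + 1/6·π_4
  π_3 = 1/12·π_0 + 1/6·π_1 + 1/6·π_2 + 1/4·π_3 + 1/12·π_4
  normalize: π_0 + π_1 + π_2 + π_3 + π_4 = 1
Solving the linear system gives exactly π = [2899/17744, 1899/8872, 1317/4436, 2681/17744, 1549/8872].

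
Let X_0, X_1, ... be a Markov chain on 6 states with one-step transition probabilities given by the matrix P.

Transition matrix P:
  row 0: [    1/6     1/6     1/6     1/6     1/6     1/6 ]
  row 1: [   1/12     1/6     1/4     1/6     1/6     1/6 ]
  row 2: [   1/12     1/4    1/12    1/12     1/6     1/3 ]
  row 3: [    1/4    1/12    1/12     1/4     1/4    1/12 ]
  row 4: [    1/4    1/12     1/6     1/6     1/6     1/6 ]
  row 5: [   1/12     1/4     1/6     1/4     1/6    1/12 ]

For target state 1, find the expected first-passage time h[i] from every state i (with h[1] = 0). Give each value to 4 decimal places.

h = [6.2010, 0.0000, 5.6049, 6.9044, 6.7178, 5.7781]

First-step conditioning: h[1] = 0; for i ≠ 1, h[i] = 1 + Σ_k P[i][k]·h[k].
  h[0] = 1 + 1/6·h[0] + 1/6·h[2] + 1/6·h[3] + 1/6·h[4] + 1/6·h[5]
  h[2] = 1 + 1/12·h[0] + 1/12·h[2] + 1/12·h[3] + 1/6·h[4] + 1/3·h[5]
  h[3] = 1 + 1/4·h[0] + 1/12·h[2] + 1/4·h[3] + 1/4·h[4] + 1/12·h[5]
  h[4] = 1 + 1/4·h[0] + 1/6·h[2] + 1/6·h[3] + 1/6·h[4] + 1/6·h[5]
  h[5] = 1 + 1/12·h[0] + 1/6·h[2] + 1/4·h[3] + 1/6·h[4] + 1/12·h[5]
Solving the 5×5 linear system over states ≠ 1 gives exactly h = [16749/2701, 0, 60555/10804, 74595/10804, 72579/10804, 62427/10804] (h[1] = 0 is the target).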